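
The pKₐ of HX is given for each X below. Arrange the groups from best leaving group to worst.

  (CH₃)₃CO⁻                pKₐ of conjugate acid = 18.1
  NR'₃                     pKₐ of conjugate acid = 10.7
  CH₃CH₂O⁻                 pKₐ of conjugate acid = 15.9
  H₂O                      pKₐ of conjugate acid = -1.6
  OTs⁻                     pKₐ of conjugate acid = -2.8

OTs⁻ > H₂O > NR'₃ > CH₃CH₂O⁻ > (CH₃)₃CO⁻

Lower conjugate-acid pKₐ ⇒ weaker base ⇒ better leaving group.
Sorting by the given values: OTs⁻ (-2.8), H₂O (-1.6), NR'₃ (10.7), CH₃CH₂O⁻ (15.9), (CH₃)₃CO⁻ (18.1).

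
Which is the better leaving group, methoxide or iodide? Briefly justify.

iodide

iodide is the better leaving group.
pKₐ(HI) ≈ -10 versus pKₐ(CH₃OH) ≈ 15.5: iodide is the much weaker base.
Large, highly polarisable; very weak base.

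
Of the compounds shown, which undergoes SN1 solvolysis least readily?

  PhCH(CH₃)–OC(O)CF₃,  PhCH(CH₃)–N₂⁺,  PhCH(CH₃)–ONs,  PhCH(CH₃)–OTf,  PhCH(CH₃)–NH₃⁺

Same R in every case — rank the leaving groups.
Leaving-group ability tracks the stability of the departed species; conjugate-acid pKₐ is the usual yardstick (lower pKₐ → better LG).
PhCH(CH₃)–N₂⁺ loses N₂: no meaningful conjugate acid; N₂ departs as an exceptionally stable neutral molecule
PhCH(CH₃)–OTf loses OTf⁻: pKₐ(CF₃SO₃H (triflic acid)) ≈ -14
PhCH(CH₃)–ONs loses ONs⁻: pKₐ(p-O₂NC₆H₄SO₃H) ≈ -3.5
PhCH(CH₃)–OC(O)CF₃ loses CF₃COO⁻: pKₐ(CF₃COOH) ≈ 0.2
PhCH(CH₃)–NH₃⁺ loses NH₃: pKₐ(NH₄⁺) ≈ 9.2

PhCH(CH₃)–NH₃⁺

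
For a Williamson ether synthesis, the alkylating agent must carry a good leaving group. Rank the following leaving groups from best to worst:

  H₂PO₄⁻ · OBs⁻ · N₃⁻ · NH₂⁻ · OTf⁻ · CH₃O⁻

OTf⁻ > OBs⁻ > H₂PO₄⁻ > N₃⁻ > CH₃O⁻ > NH₂⁻

Rank by basicity of the departing species: weakest base leaves most easily.
OTf⁻: pKₐ(CF₃SO₃H (triflic acid)) ≈ -14
OBs⁻: pKₐ(p-BrC₆H₄SO₃H) ≈ -2.8
H₂PO₄⁻: pKₐ(H₃PO₄) ≈ 2.1
N₃⁻: pKₐ(HN₃) ≈ 4.7
CH₃O⁻: pKₐ(CH₃OH) ≈ 15.5
NH₂⁻: pKₐ(NH₃) ≈ 38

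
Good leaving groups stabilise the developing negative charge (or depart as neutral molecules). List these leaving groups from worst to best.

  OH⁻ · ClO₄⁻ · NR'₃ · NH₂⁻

ClO₄⁻: pKₐ(HClO₄) ≈ -10
NR'₃: pKₐ(R'₃NH⁺) ≈ 10.7
OH⁻: pKₐ(H₂O) ≈ 15.7
NH₂⁻: pKₐ(NH₃) ≈ 38
Listed from poorest to best leaving group as asked.

NH₂⁻ < OH⁻ < NR'₃ < ClO₄⁻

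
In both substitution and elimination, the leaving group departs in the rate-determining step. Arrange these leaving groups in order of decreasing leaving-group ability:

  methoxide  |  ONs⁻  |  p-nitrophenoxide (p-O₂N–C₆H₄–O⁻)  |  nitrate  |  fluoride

ONs⁻: pKₐ(p-O₂NC₆H₄SO₃H) ≈ -3.5 — p-nitro group further stabilises the sulfonate
nitrate: pKₐ(HNO₃) ≈ -1.3
fluoride: pKₐ(HF) ≈ 3.2 — small and strongly basic; the poor halide leaving group
p-nitrophenoxide (p-O₂N–C₆H₄–O⁻): pKₐ(p-nitrophenol) ≈ 7.2
methoxide: pKₐ(CH₃OH) ≈ 15.5 — strong base; alkoxides do not leave unassisted

ONs⁻ > nitrate > fluoride > p-nitrophenoxide (p-O₂N–C₆H₄–O⁻) > methoxide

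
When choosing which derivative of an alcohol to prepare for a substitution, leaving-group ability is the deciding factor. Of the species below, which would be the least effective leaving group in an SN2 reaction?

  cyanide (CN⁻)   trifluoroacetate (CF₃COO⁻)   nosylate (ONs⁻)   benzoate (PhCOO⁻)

nosylate (ONs⁻): pKₐ(p-O₂NC₆H₄SO₃H) ≈ -3.5
trifluoroacetate (CF₃COO⁻): pKₐ(CF₃COOH) ≈ 0.2
benzoate (PhCOO⁻): pKₐ(C₆H₅COOH) ≈ 4.2
cyanide (CN⁻): pKₐ(HCN) ≈ 9.2

cyanide (CN⁻)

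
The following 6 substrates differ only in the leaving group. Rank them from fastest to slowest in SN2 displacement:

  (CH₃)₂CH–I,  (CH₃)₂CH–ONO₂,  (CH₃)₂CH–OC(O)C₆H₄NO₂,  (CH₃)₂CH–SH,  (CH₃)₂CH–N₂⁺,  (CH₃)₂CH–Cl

With the same alkyl group throughout, only the leaving group differentiates the rates.
The more stable X⁻ (or X) is on its own — i.e. the weaker a base it is — the better a leaving group it makes.
(CH₃)₂CH–N₂⁺ loses N₂: no meaningful conjugate acid; N₂ departs as an exceptionally stable neutral molecule
(CH₃)₂CH–I loses I⁻: pKₐ(HI) ≈ -10
(CH₃)₂CH–Cl loses Cl⁻: pKₐ(HCl) ≈ -7
(CH₃)₂CH–ONO₂ loses NO₃⁻: pKₐ(HNO₃) ≈ -1.3
(CH₃)₂CH–OC(O)C₆H₄NO₂ loses p-O₂N–C₆H₄–COO⁻: pKₐ(p-nitrobenzoic acid) ≈ 3.4
(CH₃)₂CH–SH loses HS⁻: pKₐ(H₂S) ≈ 7

(CH₃)₂CH–N₂⁺ > (CH₃)₂CH–I > (CH₃)₂CH–Cl > (CH₃)₂CH–ONO₂ > (CH₃)₂CH–OC(O)C₆H₄NO₂ > (CH₃)₂CH–SH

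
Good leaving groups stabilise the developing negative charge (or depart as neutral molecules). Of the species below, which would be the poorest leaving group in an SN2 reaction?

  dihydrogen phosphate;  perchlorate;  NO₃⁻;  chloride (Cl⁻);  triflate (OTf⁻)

triflate (OTf⁻): pKₐ(CF₃SO₃H (triflic acid)) ≈ -14
perchlorate: pKₐ(HClO₄) ≈ -10
chloride (Cl⁻): pKₐ(HCl) ≈ -7
NO₃⁻: pKₐ(HNO₃) ≈ -1.3
dihydrogen phosphate: pKₐ(H₃PO₄) ≈ 2.1

dihydrogen phosphate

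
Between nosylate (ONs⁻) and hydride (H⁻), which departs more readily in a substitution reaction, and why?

nosylate (ONs⁻)

nosylate (ONs⁻) is the better leaving group.
pKₐ(p-O₂NC₆H₄SO₃H) ≈ -3.5 versus pKₐ(H₂) ≈ 36: nosylate (ONs⁻) is the much weaker base.
P-nitro group further stabilises the sulfonate.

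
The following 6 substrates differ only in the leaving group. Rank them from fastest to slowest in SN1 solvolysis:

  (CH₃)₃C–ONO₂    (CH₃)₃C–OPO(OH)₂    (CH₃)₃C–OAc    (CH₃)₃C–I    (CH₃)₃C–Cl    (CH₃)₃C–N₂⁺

(CH₃)₃C–N₂⁺ > (CH₃)₃C–I > (CH₃)₃C–Cl > (CH₃)₃C–ONO₂ > (CH₃)₃C–OPO(OH)₂ > (CH₃)₃C–OAc

With the same alkyl group throughout, only the leaving group differentiates the rates.
A good leaving group is a weak base: the lower the pKₐ of its conjugate acid, the more readily it departs.
(CH₃)₃C–N₂⁺ loses N₂: no meaningful conjugate acid; N₂ departs as an exceptionally stable neutral molecule
(CH₃)₃C–I loses I⁻: pKₐ(HI) ≈ -10
(CH₃)₃C–Cl loses Cl⁻: pKₐ(HCl) ≈ -7
(CH₃)₃C–ONO₂ loses NO₃⁻: pKₐ(HNO₃) ≈ -1.3
(CH₃)₃C–OPO(OH)₂ loses H₂PO₄⁻: pKₐ(H₃PO₄) ≈ 2.1
(CH₃)₃C–OAc loses AcO⁻: pKₐ(CH₃COOH) ≈ 4.8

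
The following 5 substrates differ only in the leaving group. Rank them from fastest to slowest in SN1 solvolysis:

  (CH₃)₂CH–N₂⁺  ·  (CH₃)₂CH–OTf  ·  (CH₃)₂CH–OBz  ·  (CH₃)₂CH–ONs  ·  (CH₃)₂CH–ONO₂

(CH₃)₂CH–N₂⁺ > (CH₃)₂CH–OTf > (CH₃)₂CH–ONs > (CH₃)₂CH–ONO₂ > (CH₃)₂CH–OBz

Same R in every case — rank the leaving groups.
Leaving-group ability tracks the stability of the departed species; conjugate-acid pKₐ is the usual yardstick (lower pKₐ → better LG).
(CH₃)₂CH–N₂⁺ loses N₂: no meaningful conjugate acid; N₂ departs as an exceptionally stable neutral molecule
(CH₃)₂CH–OTf loses OTf⁻: pKₐ(CF₃SO₃H (triflic acid)) ≈ -14
(CH₃)₂CH–ONs loses ONs⁻: pKₐ(p-O₂NC₆H₄SO₃H) ≈ -3.5
(CH₃)₂CH–ONO₂ loses NO₃⁻: pKₐ(HNO₃) ≈ -1.3
(CH₃)₂CH–OBz loses PhCOO⁻: pKₐ(C₆H₅COOH) ≈ 4.2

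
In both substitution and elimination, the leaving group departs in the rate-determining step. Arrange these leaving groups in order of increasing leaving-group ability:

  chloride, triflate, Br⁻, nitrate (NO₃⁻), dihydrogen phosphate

dihydrogen phosphate < nitrate (NO₃⁻) < chloride < Br⁻ < triflate

Rank by basicity of the departing species: weakest base leaves most easily.
triflate: pKₐ(CF₃SO₃H (triflic acid)) ≈ -14
Br⁻: pKₐ(HBr) ≈ -9
chloride: pKₐ(HCl) ≈ -7
nitrate (NO₃⁻): pKₐ(HNO₃) ≈ -1.3
dihydrogen phosphate: pKₐ(H₃PO₄) ≈ 2.1
Reversing gives the worst-to-best order requested.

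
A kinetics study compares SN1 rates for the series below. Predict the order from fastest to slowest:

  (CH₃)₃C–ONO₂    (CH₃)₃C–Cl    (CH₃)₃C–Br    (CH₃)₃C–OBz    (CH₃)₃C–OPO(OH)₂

Identical carbon frameworks mean the comparison reduces to leaving-group quality.
Rank by basicity of the departing species: weakest base leaves most easily.
(CH₃)₃C–Br loses Br⁻: pKₐ(HBr) ≈ -9
(CH₃)₃C–Cl loses Cl⁻: pKₐ(HCl) ≈ -7
(CH₃)₃C–ONO₂ loses NO₃⁻: pKₐ(HNO₃) ≈ -1.3
(CH₃)₃C–OPO(OH)₂ loses H₂PO₄⁻: pKₐ(H₃PO₄) ≈ 2.1
(CH₃)₃C–OBz loses PhCOO⁻: pKₐ(C₆H₅COOH) ≈ 4.2

(CH₃)₃C–Br > (CH₃)₃C–Cl > (CH₃)₃C–ONO₂ > (CH₃)₃C–OPO(OH)₂ > (CH₃)₃C–OBz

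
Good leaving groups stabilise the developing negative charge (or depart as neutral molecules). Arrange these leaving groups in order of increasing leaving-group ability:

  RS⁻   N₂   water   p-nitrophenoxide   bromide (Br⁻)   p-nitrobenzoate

N₂: no meaningful conjugate acid; N₂ departs as an exceptionally stable neutral molecule
bromide (Br⁻): pKₐ(HBr) ≈ -9
water: pKₐ(H₃O⁺) ≈ -1.7 — neutral; leaves from a protonated alcohol (R–OH₂⁺)
p-nitrobenzoate: pKₐ(p-nitrobenzoic acid) ≈ 3.4
p-nitrophenoxide: pKₐ(p-nitrophenol) ≈ 7.2 — nitro group delocalises the charge; the classic chromogenic LG
RS⁻: pKₐ(RSH (a thiol)) ≈ 10.5 — moderately basic; rarely leaves without activation
Listed from poorest to best leaving group as asked.

RS⁻ < p-nitrophenoxide < p-nitrobenzoate < water < bromide (Br⁻) < N₂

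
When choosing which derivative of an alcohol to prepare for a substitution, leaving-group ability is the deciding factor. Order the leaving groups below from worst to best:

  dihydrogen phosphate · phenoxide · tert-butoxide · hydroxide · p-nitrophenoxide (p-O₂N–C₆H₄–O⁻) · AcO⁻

A good leaving group is a weak base: the lower the pKₐ of its conjugate acid, the more readily it departs.
dihydrogen phosphate: pKₐ(H₃PO₄) ≈ 2.1 — moderate base; biological leaving group after further activation
AcO⁻: pKₐ(CH₃COOH) ≈ 4.8 — resonance-stabilised but still a weak base
p-nitrophenoxide (p-O₂N–C₆H₄–O⁻): pKₐ(p-nitrophenol) ≈ 7.2 — nitro group delocalises the charge; the classic chromogenic LG
phenoxide: pKₐ(C₆H₅OH (phenol)) ≈ 10
hydroxide: pKₐ(H₂O) ≈ 15.7 — strong base; essentially never leaves without prior activation
tert-butoxide: pKₐ(t-BuOH) ≈ 18
Reversing gives the worst-to-best order requested.

tert-butoxide < hydroxide < phenoxide < p-nitrophenoxide (p-O₂N–C₆H₄–O⁻) < AcO⁻ < dihydrogen phosphate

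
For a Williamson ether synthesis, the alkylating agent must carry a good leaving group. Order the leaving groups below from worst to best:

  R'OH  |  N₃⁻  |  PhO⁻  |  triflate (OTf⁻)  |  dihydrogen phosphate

Leaving-group ability tracks the stability of the departed species; conjugate-acid pKₐ is the usual yardstick (lower pKₐ → better LG).
triflate (OTf⁻): pKₐ(CF₃SO₃H (triflic acid)) ≈ -14 — charge spread over three oxygens and a CF₃ group; the premier leaving group in synthesis
R'OH: pKₐ(R'OH₂⁺) ≈ -2.4
dihydrogen phosphate: pKₐ(H₃PO₄) ≈ 2.1 — moderate base; biological leaving group after further activation
N₃⁻: pKₐ(HN₃) ≈ 4.7 — linear, resonance-stabilised
PhO⁻: pKₐ(C₆H₅OH (phenol)) ≈ 10
The question asks for worst first, so the sequence is read in increasing leaving-group ability.

PhO⁻ < N₃⁻ < dihydrogen phosphate < R'OH < triflate (OTf⁻)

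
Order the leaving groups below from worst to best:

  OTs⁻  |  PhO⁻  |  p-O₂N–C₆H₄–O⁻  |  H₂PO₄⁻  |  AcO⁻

Leaving-group ability tracks the stability of the departed species; conjugate-acid pKₐ is the usual yardstick (lower pKₐ → better LG).
OTs⁻: pKₐ(p-CH₃C₆H₄SO₃H (TsOH)) ≈ -2.8 — resonance-delocalised arenesulfonate
H₂PO₄⁻: pKₐ(H₃PO₄) ≈ 2.1 — moderate base; biological leaving group after further activation
AcO⁻: pKₐ(CH₃COOH) ≈ 4.8 — resonance-stabilised but still a weak base
p-O₂N–C₆H₄–O⁻: pKₐ(p-nitrophenol) ≈ 7.2 — nitro group delocalises the charge; the classic chromogenic LG
PhO⁻: pKₐ(C₆H₅OH (phenol)) ≈ 10
Reversing gives the worst-to-best order requested.

PhO⁻ < p-O₂N–C₆H₄–O⁻ < AcO⁻ < H₂PO₄⁻ < OTs⁻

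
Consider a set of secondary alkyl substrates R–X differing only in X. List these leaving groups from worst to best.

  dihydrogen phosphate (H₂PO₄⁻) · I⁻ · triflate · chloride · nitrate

dihydrogen phosphate (H₂PO₄⁻) < nitrate < chloride < I⁻ < triflate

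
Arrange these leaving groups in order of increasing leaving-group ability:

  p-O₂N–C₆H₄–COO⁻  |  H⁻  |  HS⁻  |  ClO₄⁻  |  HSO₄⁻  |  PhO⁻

H⁻ < PhO⁻ < HS⁻ < p-O₂N–C₆H₄–COO⁻ < HSO₄⁻ < ClO₄⁻

A good leaving group is a weak base: the lower the pKₐ of its conjugate acid, the more readily it departs.
ClO₄⁻: pKₐ(HClO₄) ≈ -10 — extremely weak base; rarely used for safety reasons
HSO₄⁻: pKₐ(H₂SO₄) ≈ -3
p-O₂N–C₆H₄–COO⁻: pKₐ(p-nitrobenzoic acid) ≈ 3.4 — electron-withdrawing nitro group stabilises the carboxylate
HS⁻: pKₐ(H₂S) ≈ 7 — larger and more polarisable than the oxygen analogue
PhO⁻: pKₐ(C₆H₅OH (phenol)) ≈ 10
H⁻: pKₐ(H₂) ≈ 36
Reversing gives the worst-to-best order requested.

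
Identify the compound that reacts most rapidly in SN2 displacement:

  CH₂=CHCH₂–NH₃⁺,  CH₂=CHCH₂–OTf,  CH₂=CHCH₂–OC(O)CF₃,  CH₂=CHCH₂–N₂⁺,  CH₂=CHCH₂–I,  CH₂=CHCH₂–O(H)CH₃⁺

CH₂=CHCH₂–N₂⁺

Same R in every case — rank the leaving groups.
A good leaving group is a weak base: the lower the pKₐ of its conjugate acid, the more readily it departs.
CH₂=CHCH₂–N₂⁺ loses N₂: no meaningful conjugate acid; N₂ departs as an exceptionally stable neutral molecule
CH₂=CHCH₂–OTf loses OTf⁻: pKₐ(CF₃SO₃H (triflic acid)) ≈ -14
CH₂=CHCH₂–I loses I⁻: pKₐ(HI) ≈ -10
CH₂=CHCH₂–O(H)CH₃⁺ loses R'OH: pKₐ(R'OH₂⁺) ≈ -2.4
CH₂=CHCH₂–OC(O)CF₃ loses CF₃COO⁻: pKₐ(CF₃COOH) ≈ 0.2
CH₂=CHCH₂–NH₃⁺ loses NH₃: pKₐ(NH₄⁺) ≈ 9.2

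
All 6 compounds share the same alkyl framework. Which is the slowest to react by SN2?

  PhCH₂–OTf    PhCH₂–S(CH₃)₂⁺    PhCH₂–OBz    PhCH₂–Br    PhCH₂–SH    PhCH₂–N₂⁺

Same R in every case — rank the leaving groups.
A good leaving group is a weak base: the lower the pKₐ of its conjugate acid, the more readily it departs.
PhCH₂–N₂⁺ loses N₂: no meaningful conjugate acid; N₂ departs as an exceptionally stable neutral molecule
PhCH₂–OTf loses OTf⁻: pKₐ(CF₃SO₃H (triflic acid)) ≈ -14
PhCH₂–Br loses Br⁻: pKₐ(HBr) ≈ -9
PhCH₂–S(CH₃)₂⁺ loses SR'₂: pKₐ(R'₂SH⁺) ≈ -7
PhCH₂–OBz loses PhCOO⁻: pKₐ(C₆H₅COOH) ≈ 4.2
PhCH₂–SH loses HS⁻: pKₐ(H₂S) ≈ 7

PhCH₂–SH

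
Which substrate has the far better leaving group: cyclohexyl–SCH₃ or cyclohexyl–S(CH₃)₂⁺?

cyclohexyl–S(CH₃)₂⁺

From cyclohexyl–SCH₃ the departing group would be RS⁻ (pKₐ(RSH (a thiol)) ≈ 10.5). Moderately basic; rarely leaves without activation.
From cyclohexyl–S(CH₃)₂⁺ the leaving group is SR'₂ (pKₐ(R'₂SH⁺) ≈ -7). Neutral; leaves from a sulfonium salt (R–SR'₂⁺).
(In practice cyclohexyl–S(CH₃)₂⁺ is made from cyclohexyl–SCH₃ by S-methylation with CH₃I, allowing neutral dimethyl sulfide, rather than methanethiolate, to depart.)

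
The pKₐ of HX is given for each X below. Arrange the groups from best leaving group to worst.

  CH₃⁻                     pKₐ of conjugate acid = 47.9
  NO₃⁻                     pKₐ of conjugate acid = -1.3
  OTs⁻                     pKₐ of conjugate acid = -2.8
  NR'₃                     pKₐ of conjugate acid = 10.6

OTs⁻ > NO₃⁻ > NR'₃ > CH₃⁻

Lower conjugate-acid pKₐ ⇒ weaker base ⇒ better leaving group.
Sorting by the given values: OTs⁻ (-2.8), NO₃⁻ (-1.3), NR'₃ (10.6), CH₃⁻ (47.9).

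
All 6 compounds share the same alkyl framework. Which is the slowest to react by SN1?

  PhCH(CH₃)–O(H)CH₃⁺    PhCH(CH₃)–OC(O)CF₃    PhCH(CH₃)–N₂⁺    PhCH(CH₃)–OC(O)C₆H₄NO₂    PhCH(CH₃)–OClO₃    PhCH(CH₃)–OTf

The skeletons are identical, so relative rate is governed entirely by leaving-group ability.
Rank by basicity of the departing species: weakest base leaves most easily.
PhCH(CH₃)–N₂⁺ loses N₂: no meaningful conjugate acid; N₂ departs as an exceptionally stable neutral molecule
PhCH(CH₃)–OTf loses OTf⁻: pKₐ(CF₃SO₃H (triflic acid)) ≈ -14
PhCH(CH₃)–OClO₃ loses ClO₄⁻: pKₐ(HClO₄) ≈ -10
PhCH(CH₃)–O(H)CH₃⁺ loses R'OH: pKₐ(R'OH₂⁺) ≈ -2.4
PhCH(CH₃)–OC(O)CF₃ loses CF₃COO⁻: pKₐ(CF₃COOH) ≈ 0.2
PhCH(CH₃)–OC(O)C₆H₄NO₂ loses p-O₂N–C₆H₄–COO⁻: pKₐ(p-nitrobenzoic acid) ≈ 3.4

PhCH(CH₃)–OC(O)C₆H₄NO₂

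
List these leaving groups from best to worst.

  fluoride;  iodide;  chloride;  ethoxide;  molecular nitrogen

molecular nitrogen > iodide > chloride > fluoride > ethoxide

molecular nitrogen: no meaningful conjugate acid; N₂ departs as an exceptionally stable neutral molecule
iodide: pKₐ(HI) ≈ -10
chloride: pKₐ(HCl) ≈ -7
fluoride: pKₐ(HF) ≈ 3.2
ethoxide: pKₐ(CH₃CH₂OH) ≈ 16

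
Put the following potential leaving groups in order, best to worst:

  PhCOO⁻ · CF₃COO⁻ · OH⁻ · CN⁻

CF₃COO⁻ > PhCOO⁻ > CN⁻ > OH⁻

Rank by basicity of the departing species: weakest base leaves most easily.
CF₃COO⁻: pKₐ(CF₃COOH) ≈ 0.2
PhCOO⁻: pKₐ(C₆H₅COOH) ≈ 4.2
CN⁻: pKₐ(HCN) ≈ 9.2 — sp carbon stabilises the charge somewhat, but still a poor LG
OH⁻: pKₐ(H₂O) ≈ 15.7 — strong base; essentially never leaves without prior activation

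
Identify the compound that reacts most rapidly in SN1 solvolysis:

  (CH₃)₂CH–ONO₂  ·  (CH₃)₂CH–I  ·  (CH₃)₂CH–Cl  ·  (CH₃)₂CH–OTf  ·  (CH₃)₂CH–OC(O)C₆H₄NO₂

Same R in every case — rank the leaving groups.
A good leaving group is a weak base: the lower the pKₐ of its conjugate acid, the more readily it departs.
(CH₃)₂CH–OTf loses OTf⁻: pKₐ(CF₃SO₃H (triflic acid)) ≈ -14
(CH₃)₂CH–I loses I⁻: pKₐ(HI) ≈ -10
(CH₃)₂CH–Cl loses Cl⁻: pKₐ(HCl) ≈ -7
(CH₃)₂CH–ONO₂ loses NO₃⁻: pKₐ(HNO₃) ≈ -1.3
(CH₃)₂CH–OC(O)C₆H₄NO₂ loses p-O₂N–C₆H₄–COO⁻: pKₐ(p-nitrobenzoic acid) ≈ 3.4

(CH₃)₂CH–OTf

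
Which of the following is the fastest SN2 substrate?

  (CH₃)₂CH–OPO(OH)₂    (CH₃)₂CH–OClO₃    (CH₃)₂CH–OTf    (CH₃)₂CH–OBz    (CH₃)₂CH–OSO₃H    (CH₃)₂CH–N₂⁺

(CH₃)₂CH–N₂⁺

The skeletons are identical, so relative rate is governed entirely by leaving-group ability.
The more stable X⁻ (or X) is on its own — i.e. the weaker a base it is — the better a leaving group it makes.
(CH₃)₂CH–N₂⁺ loses N₂: no meaningful conjugate acid; N₂ departs as an exceptionally stable neutral molecule
(CH₃)₂CH–OTf loses OTf⁻: pKₐ(CF₃SO₃H (triflic acid)) ≈ -14
(CH₃)₂CH–OClO₃ loses ClO₄⁻: pKₐ(HClO₄) ≈ -10
(CH₃)₂CH–OSO₃H loses HSO₄⁻: pKₐ(H₂SO₄) ≈ -3
(CH₃)₂CH–OPO(OH)₂ loses H₂PO₄⁻: pKₐ(H₃PO₄) ≈ 2.1
(CH₃)₂CH–OBz loses PhCOO⁻: pKₐ(C₆H₅COOH) ≈ 4.2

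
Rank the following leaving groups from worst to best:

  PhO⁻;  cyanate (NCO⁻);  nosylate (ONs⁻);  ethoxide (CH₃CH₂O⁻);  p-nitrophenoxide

ethoxide (CH₃CH₂O⁻) < PhO⁻ < p-nitrophenoxide < cyanate (NCO⁻) < nosylate (ONs⁻)

Rank by basicity of the departing species: weakest base leaves most easily.
nosylate (ONs⁻): pKₐ(p-O₂NC₆H₄SO₃H) ≈ -3.5
cyanate (NCO⁻): pKₐ(HOCN) ≈ 3.5
p-nitrophenoxide: pKₐ(p-nitrophenol) ≈ 7.2
PhO⁻: pKₐ(C₆H₅OH (phenol)) ≈ 10
ethoxide (CH₃CH₂O⁻): pKₐ(CH₃CH₂OH) ≈ 16
Reversing gives the worst-to-best order requested.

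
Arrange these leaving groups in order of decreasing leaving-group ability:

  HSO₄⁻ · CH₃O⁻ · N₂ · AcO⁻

N₂ > HSO₄⁻ > AcO⁻ > CH₃O⁻

N₂: no meaningful conjugate acid; N₂ departs as an exceptionally stable neutral molecule
HSO₄⁻: pKₐ(H₂SO₄) ≈ -3
AcO⁻: pKₐ(CH₃COOH) ≈ 4.8
CH₃O⁻: pKₐ(CH₃OH) ≈ 15.5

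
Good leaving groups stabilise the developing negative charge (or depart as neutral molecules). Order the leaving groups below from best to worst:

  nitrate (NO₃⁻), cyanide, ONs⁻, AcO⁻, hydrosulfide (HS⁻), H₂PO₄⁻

ONs⁻ > nitrate (NO₃⁻) > H₂PO₄⁻ > AcO⁻ > hydrosulfide (HS⁻) > cyanide

Rank by basicity of the departing species: weakest base leaves most easily.
ONs⁻: pKₐ(p-O₂NC₆H₄SO₃H) ≈ -3.5 — p-nitro group further stabilises the sulfonate
nitrate (NO₃⁻): pKₐ(HNO₃) ≈ -1.3 — resonance-delocalised over three oxygens
H₂PO₄⁻: pKₐ(H₃PO₄) ≈ 2.1 — moderate base; biological leaving group after further activation
AcO⁻: pKₐ(CH₃COOH) ≈ 4.8 — resonance-stabilised but still a weak base
hydrosulfide (HS⁻): pKₐ(H₂S) ≈ 7
cyanide: pKₐ(HCN) ≈ 9.2 — sp carbon stabilises the charge somewhat, but still a poor LG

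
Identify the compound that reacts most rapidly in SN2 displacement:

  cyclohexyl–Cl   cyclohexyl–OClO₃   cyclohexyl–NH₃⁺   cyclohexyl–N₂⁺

Identical carbon frameworks mean the comparison reduces to leaving-group quality.
The more stable X⁻ (or X) is on its own — i.e. the weaker a base it is — the better a leaving group it makes.
cyclohexyl–N₂⁺ loses N₂: no meaningful conjugate acid; N₂ departs as an exceptionally stable neutral molecule
cyclohexyl–OClO₃ loses ClO₄⁻: pKₐ(HClO₄) ≈ -10
cyclohexyl–Cl loses Cl⁻: pKₐ(HCl) ≈ -7
cyclohexyl–NH₃⁺ loses NH₃: pKₐ(NH₄⁺) ≈ 9.2

cyclohexyl–N₂⁺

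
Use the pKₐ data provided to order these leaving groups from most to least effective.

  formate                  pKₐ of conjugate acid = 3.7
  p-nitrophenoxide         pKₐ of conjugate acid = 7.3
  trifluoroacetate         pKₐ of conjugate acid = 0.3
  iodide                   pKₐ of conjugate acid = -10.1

Lower conjugate-acid pKₐ ⇒ weaker base ⇒ better leaving group.
Sorting by the given values: iodide (-10.1), trifluoroacetate (0.3), formate (3.7), p-nitrophenoxide (7.3).

iodide > trifluoroacetate > formate > p-nitrophenoxide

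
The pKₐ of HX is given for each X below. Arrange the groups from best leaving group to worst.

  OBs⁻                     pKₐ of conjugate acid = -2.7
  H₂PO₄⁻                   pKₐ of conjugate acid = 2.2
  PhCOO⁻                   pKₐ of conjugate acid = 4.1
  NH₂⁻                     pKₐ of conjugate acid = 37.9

OBs⁻ > H₂PO₄⁻ > PhCOO⁻ > NH₂⁻

Lower conjugate-acid pKₐ ⇒ weaker base ⇒ better leaving group.
Sorting by the given values: OBs⁻ (-2.7), H₂PO₄⁻ (2.2), PhCOO⁻ (4.1), NH₂⁻ (37.9).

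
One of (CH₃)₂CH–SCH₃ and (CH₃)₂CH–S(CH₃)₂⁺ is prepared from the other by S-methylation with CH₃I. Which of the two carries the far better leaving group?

(CH₃)₂CH–S(CH₃)₂⁺

From (CH₃)₂CH–SCH₃ the departing group would be RS⁻ (pKₐ(RSH (a thiol)) ≈ 10.5). Moderately basic; rarely leaves without activation.
From (CH₃)₂CH–S(CH₃)₂⁺ the leaving group is SR'₂ (pKₐ(R'₂SH⁺) ≈ -7). Neutral; leaves from a sulfonium salt (R–SR'₂⁺).
S-methylation with CH₃I works by allowing neutral dimethyl sulfide, rather than methanethiolate, to depart, making (CH₃)₂CH–S(CH₃)₂⁺ enormously more reactive.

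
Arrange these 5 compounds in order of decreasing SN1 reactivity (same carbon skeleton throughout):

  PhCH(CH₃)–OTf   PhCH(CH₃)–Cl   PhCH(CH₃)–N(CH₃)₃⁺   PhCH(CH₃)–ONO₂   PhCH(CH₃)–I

PhCH(CH₃)–OTf > PhCH(CH₃)–I > PhCH(CH₃)–Cl > PhCH(CH₃)–ONO₂ > PhCH(CH₃)–N(CH₃)₃⁺

With the same alkyl group throughout, only the leaving group differentiates the rates.
The more stable X⁻ (or X) is on its own — i.e. the weaker a base it is — the better a leaving group it makes.
PhCH(CH₃)–OTf loses OTf⁻: pKₐ(CF₃SO₃H (triflic acid)) ≈ -14
PhCH(CH₃)–I loses I⁻: pKₐ(HI) ≈ -10
PhCH(CH₃)–Cl loses Cl⁻: pKₐ(HCl) ≈ -7
PhCH(CH₃)–ONO₂ loses NO₃⁻: pKₐ(HNO₃) ≈ -1.3
PhCH(CH₃)–N(CH₃)₃⁺ loses NR'₃: pKₐ(R'₃NH⁺) ≈ 10.7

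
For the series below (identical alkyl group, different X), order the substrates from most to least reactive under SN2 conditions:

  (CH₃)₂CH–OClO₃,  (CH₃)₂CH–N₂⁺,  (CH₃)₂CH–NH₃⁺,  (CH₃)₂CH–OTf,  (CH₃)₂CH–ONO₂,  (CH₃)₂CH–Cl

With the same alkyl group throughout, only the leaving group differentiates the rates.
A good leaving group is a weak base: the lower the pKₐ of its conjugate acid, the more readily it departs.
(CH₃)₂CH–N₂⁺ loses N₂: no meaningful conjugate acid; N₂ departs as an exceptionally stable neutral molecule
(CH₃)₂CH–OTf loses OTf⁻: pKₐ(CF₃SO₃H (triflic acid)) ≈ -14
(CH₃)₂CH–OClO₃ loses ClO₄⁻: pKₐ(HClO₄) ≈ -10
(CH₃)₂CH–Cl loses Cl⁻: pKₐ(HCl) ≈ -7
(CH₃)₂CH–ONO₂ loses NO₃⁻: pKₐ(HNO₃) ≈ -1.3
(CH₃)₂CH–NH₃⁺ loses NH₃: pKₐ(NH₄⁺) ≈ 9.2

(CH₃)₂CH–N₂⁺ > (CH₃)₂CH–OTf > (CH₃)₂CH–OClO₃ > (CH₃)₂CH–Cl > (CH₃)₂CH–ONO₂ > (CH₃)₂CH–NH₃⁺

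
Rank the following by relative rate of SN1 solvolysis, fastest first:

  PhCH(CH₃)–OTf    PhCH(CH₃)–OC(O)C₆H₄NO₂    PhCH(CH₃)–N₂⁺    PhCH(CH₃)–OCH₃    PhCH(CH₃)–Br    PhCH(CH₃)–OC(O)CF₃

PhCH(CH₃)–N₂⁺ > PhCH(CH₃)–OTf > PhCH(CH₃)–Br > PhCH(CH₃)–OC(O)CF₃ > PhCH(CH₃)–OC(O)C₆H₄NO₂ > PhCH(CH₃)–OCH₃

Same R in every case — rank the leaving groups.
Leaving-group ability tracks the stability of the departed species; conjugate-acid pKₐ is the usual yardstick (lower pKₐ → better LG).
PhCH(CH₃)–N₂⁺ loses N₂: no meaningful conjugate acid; N₂ departs as an exceptionally stable neutral molecule
PhCH(CH₃)–OTf loses OTf⁻: pKₐ(CF₃SO₃H (triflic acid)) ≈ -14
PhCH(CH₃)–Br loses Br⁻: pKₐ(HBr) ≈ -9
PhCH(CH₃)–OC(O)CF₃ loses CF₃COO⁻: pKₐ(CF₃COOH) ≈ 0.2
PhCH(CH₃)–OC(O)C₆H₄NO₂ loses p-O₂N–C₆H₄–COO⁻: pKₐ(p-nitrobenzoic acid) ≈ 3.4
PhCH(CH₃)–OCH₃ loses CH₃O⁻: pKₐ(CH₃OH) ≈ 15.5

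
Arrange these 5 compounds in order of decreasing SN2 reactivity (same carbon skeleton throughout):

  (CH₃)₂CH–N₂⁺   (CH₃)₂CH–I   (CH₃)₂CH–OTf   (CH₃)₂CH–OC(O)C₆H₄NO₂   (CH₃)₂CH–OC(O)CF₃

(CH₃)₂CH–N₂⁺ > (CH₃)₂CH–OTf > (CH₃)₂CH–I > (CH₃)₂CH–OC(O)CF₃ > (CH₃)₂CH–OC(O)C₆H₄NO₂

The skeletons are identical, so relative rate is governed entirely by leaving-group ability.
Leaving-group ability tracks the stability of the departed species; conjugate-acid pKₐ is the usual yardstick (lower pKₐ → better LG).
(CH₃)₂CH–N₂⁺ loses N₂: no meaningful conjugate acid; N₂ departs as an exceptionally stable neutral molecule
(CH₃)₂CH–OTf loses OTf⁻: pKₐ(CF₃SO₃H (triflic acid)) ≈ -14
(CH₃)₂CH–I loses I⁻: pKₐ(HI) ≈ -10
(CH₃)₂CH–OC(O)CF₃ loses CF₃COO⁻: pKₐ(CF₃COOH) ≈ 0.2
(CH₃)₂CH–OC(O)C₆H₄NO₂ loses p-O₂N–C₆H₄–COO⁻: pKₐ(p-nitrobenzoic acid) ≈ 3.4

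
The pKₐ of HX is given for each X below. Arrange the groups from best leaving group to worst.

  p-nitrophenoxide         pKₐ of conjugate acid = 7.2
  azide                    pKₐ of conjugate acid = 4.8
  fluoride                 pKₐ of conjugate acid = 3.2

Lower conjugate-acid pKₐ ⇒ weaker base ⇒ better leaving group.
Sorting by the given values: fluoride (3.2), azide (4.8), p-nitrophenoxide (7.2).

fluoride > azide > p-nitrophenoxide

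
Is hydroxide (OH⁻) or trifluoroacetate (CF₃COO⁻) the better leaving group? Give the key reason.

trifluoroacetate (CF₃COO⁻) is the better leaving group.
pKₐ(CF₃COOH) ≈ 0.2 versus pKₐ(H₂O) ≈ 15.7: trifluoroacetate (CF₃COO⁻) is the much weaker base.
Strongly electron-withdrawing CF₃ stabilises the carboxylate.

trifluoroacetate (CF₃COO⁻)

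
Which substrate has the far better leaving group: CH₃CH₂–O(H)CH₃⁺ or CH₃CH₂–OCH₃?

CH₃CH₂–O(H)CH₃⁺

From CH₃CH₂–OCH₃ the departing group would be CH₃O⁻ (pKₐ(CH₃OH) ≈ 15.5). Strong base; alkoxides do not leave unassisted.
From CH₃CH₂–O(H)CH₃⁺ the leaving group is R'OH (pKₐ(R'OH₂⁺) ≈ -2.4). Neutral; leaves from a protonated ether (an oxonium ion, R–O(H)R'⁺).
(In practice CH₃CH₂–O(H)CH₃⁺ is made from CH₃CH₂–OCH₃ by protonation with concentrated HI, allowing neutral methanol, rather than methoxide, to depart.)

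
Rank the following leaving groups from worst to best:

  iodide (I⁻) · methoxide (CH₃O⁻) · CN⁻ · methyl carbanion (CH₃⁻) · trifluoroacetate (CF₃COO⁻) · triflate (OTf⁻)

Leaving-group ability tracks the stability of the departed species; conjugate-acid pKₐ is the usual yardstick (lower pKₐ → better LG).
triflate (OTf⁻): pKₐ(CF₃SO₃H (triflic acid)) ≈ -14
iodide (I⁻): pKₐ(HI) ≈ -10
trifluoroacetate (CF₃COO⁻): pKₐ(CF₃COOH) ≈ 0.2
CN⁻: pKₐ(HCN) ≈ 9.2
methoxide (CH₃O⁻): pKₐ(CH₃OH) ≈ 15.5
methyl carbanion (CH₃⁻): pKₐ(CH₄) ≈ 48
Listed from poorest to best leaving group as asked.

methyl carbanion (CH₃⁻) < methoxide (CH₃O⁻) < CN⁻ < trifluoroacetate (CF₃COO⁻) < iodide (I⁻) < triflate (OTf⁻)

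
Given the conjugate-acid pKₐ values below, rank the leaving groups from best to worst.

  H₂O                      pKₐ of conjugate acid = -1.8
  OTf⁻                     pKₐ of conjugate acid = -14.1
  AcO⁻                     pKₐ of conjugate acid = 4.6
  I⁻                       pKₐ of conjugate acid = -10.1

OTf⁻ > I⁻ > H₂O > AcO⁻

Lower conjugate-acid pKₐ ⇒ weaker base ⇒ better leaving group.
Sorting by the given values: OTf⁻ (-14.1), I⁻ (-10.1), H₂O (-1.8), AcO⁻ (4.6).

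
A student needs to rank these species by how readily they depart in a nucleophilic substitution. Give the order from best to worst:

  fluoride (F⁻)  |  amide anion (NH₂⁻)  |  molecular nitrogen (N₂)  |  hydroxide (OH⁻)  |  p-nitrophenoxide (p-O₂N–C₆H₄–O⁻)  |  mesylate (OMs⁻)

molecular nitrogen (N₂) > mesylate (OMs⁻) > fluoride (F⁻) > p-nitrophenoxide (p-O₂N–C₆H₄–O⁻) > hydroxide (OH⁻) > amide anion (NH₂⁻)

Rank by basicity of the departing species: weakest base leaves most easily.
molecular nitrogen (N₂): no meaningful conjugate acid; N₂ departs as an exceptionally stable neutral molecule
mesylate (OMs⁻): pKₐ(CH₃SO₃H (MsOH)) ≈ -1.9 — resonance-delocalised alkanesulfonate
fluoride (F⁻): pKₐ(HF) ≈ 3.2 — small and strongly basic; the poor halide leaving group
p-nitrophenoxide (p-O₂N–C₆H₄–O⁻): pKₐ(p-nitrophenol) ≈ 7.2 — nitro group delocalises the charge; the classic chromogenic LG
hydroxide (OH⁻): pKₐ(H₂O) ≈ 15.7
amide anion (NH₂⁻): pKₐ(NH₃) ≈ 38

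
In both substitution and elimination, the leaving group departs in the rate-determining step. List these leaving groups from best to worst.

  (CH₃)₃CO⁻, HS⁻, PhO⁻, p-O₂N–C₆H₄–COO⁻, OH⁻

p-O₂N–C₆H₄–COO⁻ > HS⁻ > PhO⁻ > OH⁻ > (CH₃)₃CO⁻

A good leaving group is a weak base: the lower the pKₐ of its conjugate acid, the more readily it departs.
p-O₂N–C₆H₄–COO⁻: pKₐ(p-nitrobenzoic acid) ≈ 3.4 — electron-withdrawing nitro group stabilises the carboxylate
HS⁻: pKₐ(H₂S) ≈ 7 — larger and more polarisable than the oxygen analogue
PhO⁻: pKₐ(C₆H₅OH (phenol)) ≈ 10
OH⁻: pKₐ(H₂O) ≈ 15.7
(CH₃)₃CO⁻: pKₐ(t-BuOH) ≈ 18 — bulky, strongly basic alkoxide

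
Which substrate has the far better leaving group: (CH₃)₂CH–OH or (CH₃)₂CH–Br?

(CH₃)₂CH–Br

From (CH₃)₂CH–OH the departing group would be OH⁻ (pKₐ(H₂O) ≈ 15.7). Strong base; essentially never leaves without prior activation.
From (CH₃)₂CH–Br the leaving group is Br⁻ (pKₐ(HBr) ≈ -9). Weak base; good leaving group.
(In practice (CH₃)₂CH–Br is made from (CH₃)₂CH–OH by treatment with PBr₃, replacing the hydroxyl with bromide.)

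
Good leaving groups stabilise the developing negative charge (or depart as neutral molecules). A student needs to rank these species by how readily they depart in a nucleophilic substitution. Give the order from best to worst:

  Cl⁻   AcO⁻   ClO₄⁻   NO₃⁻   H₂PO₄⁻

Leaving-group ability tracks the stability of the departed species; conjugate-acid pKₐ is the usual yardstick (lower pKₐ → better LG).
ClO₄⁻: pKₐ(HClO₄) ≈ -10
Cl⁻: pKₐ(HCl) ≈ -7
NO₃⁻: pKₐ(HNO₃) ≈ -1.3
H₂PO₄⁻: pKₐ(H₃PO₄) ≈ 2.1
AcO⁻: pKₐ(CH₃COOH) ≈ 4.8

ClO₄⁻ > Cl⁻ > NO₃⁻ > H₂PO₄⁻ > AcO⁻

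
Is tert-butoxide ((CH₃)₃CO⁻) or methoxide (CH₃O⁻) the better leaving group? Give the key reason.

methoxide (CH₃O⁻)

methoxide (CH₃O⁻) is the better leaving group.
pKₐ(CH₃OH) ≈ 15.5 versus pKₐ(t-BuOH) ≈ 18: methoxide (CH₃O⁻) is the much weaker base.
Strong base; alkoxides do not leave unassisted.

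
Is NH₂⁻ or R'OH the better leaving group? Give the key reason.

R'OH is the better leaving group.
pKₐ(R'OH₂⁺) ≈ -2.4 versus pKₐ(NH₃) ≈ 38: R'OH is the much weaker base.
Neutral; leaves from a protonated ether (an oxonium ion, R–O(H)R'⁺).

R'OH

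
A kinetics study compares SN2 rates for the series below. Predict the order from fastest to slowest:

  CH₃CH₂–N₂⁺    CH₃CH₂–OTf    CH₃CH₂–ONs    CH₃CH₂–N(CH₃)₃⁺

CH₃CH₂–N₂⁺ > CH₃CH₂–OTf > CH₃CH₂–ONs > CH₃CH₂–N(CH₃)₃⁺

With the same alkyl group throughout, only the leaving group differentiates the rates.
A good leaving group is a weak base: the lower the pKₐ of its conjugate acid, the more readily it departs.
CH₃CH₂–N₂⁺ loses N₂: no meaningful conjugate acid; N₂ departs as an exceptionally stable neutral molecule
CH₃CH₂–OTf loses OTf⁻: pKₐ(CF₃SO₃H (triflic acid)) ≈ -14
CH₃CH₂–ONs loses ONs⁻: pKₐ(p-O₂NC₆H₄SO₃H) ≈ -3.5
CH₃CH₂–N(CH₃)₃⁺ loses NR'₃: pKₐ(R'₃NH⁺) ≈ 10.7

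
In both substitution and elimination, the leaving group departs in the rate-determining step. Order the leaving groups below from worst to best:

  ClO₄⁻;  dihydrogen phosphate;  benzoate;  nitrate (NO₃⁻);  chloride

benzoate < dihydrogen phosphate < nitrate (NO₃⁻) < chloride < ClO₄⁻

ClO₄⁻: pKₐ(HClO₄) ≈ -10 — extremely weak base; rarely used for safety reasons
chloride: pKₐ(HCl) ≈ -7 — moderately weak base
nitrate (NO₃⁻): pKₐ(HNO₃) ≈ -1.3 — resonance-delocalised over three oxygens
dihydrogen phosphate: pKₐ(H₃PO₄) ≈ 2.1 — moderate base; biological leaving group after further activation
benzoate: pKₐ(C₆H₅COOH) ≈ 4.2
Listed from poorest to best leaving group as asked.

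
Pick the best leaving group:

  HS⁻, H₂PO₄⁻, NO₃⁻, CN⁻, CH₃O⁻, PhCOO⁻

NO₃⁻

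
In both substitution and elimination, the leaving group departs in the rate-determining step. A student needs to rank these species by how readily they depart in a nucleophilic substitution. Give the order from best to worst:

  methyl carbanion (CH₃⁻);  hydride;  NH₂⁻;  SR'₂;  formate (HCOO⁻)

SR'₂ > formate (HCOO⁻) > hydride > NH₂⁻ > methyl carbanion (CH₃⁻)

SR'₂: pKₐ(R'₂SH⁺) ≈ -7 — neutral; leaves from a sulfonium salt (R–SR'₂⁺)
formate (HCOO⁻): pKₐ(HCOOH) ≈ 3.8 — resonance-stabilised carboxylate
hydride: pKₐ(H₂) ≈ 36
NH₂⁻: pKₐ(NH₃) ≈ 38 — extremely strong base; never a leaving group
methyl carbanion (CH₃⁻): pKₐ(CH₄) ≈ 48 — unstabilised carbanion; the worst conceivable leaving group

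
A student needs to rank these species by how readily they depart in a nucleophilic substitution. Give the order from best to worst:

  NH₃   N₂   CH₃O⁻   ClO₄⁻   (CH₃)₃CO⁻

N₂ > ClO₄⁻ > NH₃ > CH₃O⁻ > (CH₃)₃CO⁻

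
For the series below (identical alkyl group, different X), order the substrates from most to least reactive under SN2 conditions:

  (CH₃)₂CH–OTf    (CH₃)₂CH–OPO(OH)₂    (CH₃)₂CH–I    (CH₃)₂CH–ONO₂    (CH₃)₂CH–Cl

Same R in every case — rank the leaving groups.
A good leaving group is a weak base: the lower the pKₐ of its conjugate acid, the more readily it departs.
(CH₃)₂CH–OTf loses OTf⁻: pKₐ(CF₃SO₃H (triflic acid)) ≈ -14
(CH₃)₂CH–I loses I⁻: pKₐ(HI) ≈ -10
(CH₃)₂CH–Cl loses Cl⁻: pKₐ(HCl) ≈ -7
(CH₃)₂CH–ONO₂ loses NO₃⁻: pKₐ(HNO₃) ≈ -1.3
(CH₃)₂CH–OPO(OH)₂ loses H₂PO₄⁻: pKₐ(H₃PO₄) ≈ 2.1

(CH₃)₂CH–OTf > (CH₃)₂CH–I > (CH₃)₂CH–Cl > (CH₃)₂CH–ONO₂ > (CH₃)₂CH–OPO(OH)₂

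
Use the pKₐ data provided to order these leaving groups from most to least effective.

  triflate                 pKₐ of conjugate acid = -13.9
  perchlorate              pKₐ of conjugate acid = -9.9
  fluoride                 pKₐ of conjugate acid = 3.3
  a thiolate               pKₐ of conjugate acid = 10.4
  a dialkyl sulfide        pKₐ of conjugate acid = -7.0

triflate > perchlorate > a dialkyl sulfide > fluoride > a thiolate

Lower conjugate-acid pKₐ ⇒ weaker base ⇒ better leaving group.
Sorting by the given values: triflate (-13.9), perchlorate (-9.9), a dialkyl sulfide (-7.0), fluoride (3.3), a thiolate (10.4).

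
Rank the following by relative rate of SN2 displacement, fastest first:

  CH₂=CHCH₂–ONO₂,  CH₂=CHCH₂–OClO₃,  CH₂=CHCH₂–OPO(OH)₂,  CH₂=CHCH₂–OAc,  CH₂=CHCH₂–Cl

CH₂=CHCH₂–OClO₃ > CH₂=CHCH₂–Cl > CH₂=CHCH₂–ONO₂ > CH₂=CHCH₂–OPO(OH)₂ > CH₂=CHCH₂–OAc

With the same alkyl group throughout, only the leaving group differentiates the rates.
Rank by basicity of the departing species: weakest base leaves most easily.
CH₂=CHCH₂–OClO₃ loses ClO₄⁻: pKₐ(HClO₄) ≈ -10
CH₂=CHCH₂–Cl loses Cl⁻: pKₐ(HCl) ≈ -7
CH₂=CHCH₂–ONO₂ loses NO₃⁻: pKₐ(HNO₃) ≈ -1.3
CH₂=CHCH₂–OPO(OH)₂ loses H₂PO₄⁻: pKₐ(H₃PO₄) ≈ 2.1
CH₂=CHCH₂–OAc loses AcO⁻: pKₐ(CH₃COOH) ≈ 4.8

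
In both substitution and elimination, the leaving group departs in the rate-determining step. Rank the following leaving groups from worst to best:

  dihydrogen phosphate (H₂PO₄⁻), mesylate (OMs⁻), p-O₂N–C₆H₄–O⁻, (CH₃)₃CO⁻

(CH₃)₃CO⁻ < p-O₂N–C₆H₄–O⁻ < dihydrogen phosphate (H₂PO₄⁻) < mesylate (OMs⁻)

Leaving-group ability tracks the stability of the departed species; conjugate-acid pKₐ is the usual yardstick (lower pKₐ → better LG).
mesylate (OMs⁻): pKₐ(CH₃SO₃H (MsOH)) ≈ -1.9 — resonance-delocalised alkanesulfonate
dihydrogen phosphate (H₂PO₄⁻): pKₐ(H₃PO₄) ≈ 2.1
p-O₂N–C₆H₄–O⁻: pKₐ(p-nitrophenol) ≈ 7.2
(CH₃)₃CO⁻: pKₐ(t-BuOH) ≈ 18
Reversing gives the worst-to-best order requested.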